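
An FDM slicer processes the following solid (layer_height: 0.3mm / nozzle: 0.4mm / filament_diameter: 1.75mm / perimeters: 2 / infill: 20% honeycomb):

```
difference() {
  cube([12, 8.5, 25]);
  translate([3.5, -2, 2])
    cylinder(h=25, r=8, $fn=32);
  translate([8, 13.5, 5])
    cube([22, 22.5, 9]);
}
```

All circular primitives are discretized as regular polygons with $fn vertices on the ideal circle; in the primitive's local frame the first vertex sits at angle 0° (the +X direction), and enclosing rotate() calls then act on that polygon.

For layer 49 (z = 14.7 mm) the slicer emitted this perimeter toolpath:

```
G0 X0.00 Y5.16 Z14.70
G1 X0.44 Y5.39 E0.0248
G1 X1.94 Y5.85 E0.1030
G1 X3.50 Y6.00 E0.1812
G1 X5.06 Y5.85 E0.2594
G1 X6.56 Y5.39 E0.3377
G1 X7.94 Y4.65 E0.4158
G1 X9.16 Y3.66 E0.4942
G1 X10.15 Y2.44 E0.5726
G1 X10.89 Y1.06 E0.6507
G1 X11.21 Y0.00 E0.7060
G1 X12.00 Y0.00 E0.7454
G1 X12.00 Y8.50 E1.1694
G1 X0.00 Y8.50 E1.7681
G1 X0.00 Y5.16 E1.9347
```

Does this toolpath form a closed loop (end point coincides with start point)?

yes

Start point (G0): (0.00, 5.16). End point (last G1): the path returns to the start — closed.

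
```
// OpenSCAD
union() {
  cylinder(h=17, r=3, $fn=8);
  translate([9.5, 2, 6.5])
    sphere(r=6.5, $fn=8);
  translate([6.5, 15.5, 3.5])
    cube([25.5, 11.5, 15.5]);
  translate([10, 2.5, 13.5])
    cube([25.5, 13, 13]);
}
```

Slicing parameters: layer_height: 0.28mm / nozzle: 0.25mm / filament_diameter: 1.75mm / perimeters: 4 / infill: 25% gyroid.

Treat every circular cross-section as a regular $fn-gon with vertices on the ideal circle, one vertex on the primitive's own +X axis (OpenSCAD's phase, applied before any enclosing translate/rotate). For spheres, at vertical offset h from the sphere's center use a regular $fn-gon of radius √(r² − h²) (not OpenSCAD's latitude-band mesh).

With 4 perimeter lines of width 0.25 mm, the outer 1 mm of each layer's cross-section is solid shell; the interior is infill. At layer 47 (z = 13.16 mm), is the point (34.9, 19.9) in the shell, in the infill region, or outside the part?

outside

At z = 13.16 mm: the r=3 cylinder contributes a regular 8-gon of circumradius 3; the sphere at (9.5, 2) does not reach this height (|z−center|=6.660 > r=6.5); the cube at (6.5, 15.5) (footprint 25.5×11.5) is included at this height; the cube at (10, 2.5) is not intersected at this z (z outside [13.5, 26.5]); Merging all regions: the 2 present regions are separate (no shared area or edge), so areas and boundary lengths simply add and each stays a separate island — 2 connected regions. Overall, the cross-section has 2 separate islands. The nearest boundary edge runs (32.00, 27.00)→(32.00, 15.50); distance from the point to it = 2.90 mm. The point is not inside any of the regions above, so it lies outside the cross-section (2.90 mm from the nearest boundary).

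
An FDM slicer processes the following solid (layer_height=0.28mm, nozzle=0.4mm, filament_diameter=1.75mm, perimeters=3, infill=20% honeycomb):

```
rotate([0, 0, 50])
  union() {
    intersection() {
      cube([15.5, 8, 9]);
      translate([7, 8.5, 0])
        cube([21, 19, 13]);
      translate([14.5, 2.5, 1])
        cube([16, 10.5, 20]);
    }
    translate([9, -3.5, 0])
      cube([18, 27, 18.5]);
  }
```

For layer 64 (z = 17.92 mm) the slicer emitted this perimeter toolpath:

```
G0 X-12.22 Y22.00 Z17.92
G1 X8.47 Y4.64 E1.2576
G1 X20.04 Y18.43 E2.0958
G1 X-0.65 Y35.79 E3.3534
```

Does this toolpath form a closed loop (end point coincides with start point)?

Start point (G0): (-12.22, 22.00). End point (last G1): the path does not return to the start — open.

no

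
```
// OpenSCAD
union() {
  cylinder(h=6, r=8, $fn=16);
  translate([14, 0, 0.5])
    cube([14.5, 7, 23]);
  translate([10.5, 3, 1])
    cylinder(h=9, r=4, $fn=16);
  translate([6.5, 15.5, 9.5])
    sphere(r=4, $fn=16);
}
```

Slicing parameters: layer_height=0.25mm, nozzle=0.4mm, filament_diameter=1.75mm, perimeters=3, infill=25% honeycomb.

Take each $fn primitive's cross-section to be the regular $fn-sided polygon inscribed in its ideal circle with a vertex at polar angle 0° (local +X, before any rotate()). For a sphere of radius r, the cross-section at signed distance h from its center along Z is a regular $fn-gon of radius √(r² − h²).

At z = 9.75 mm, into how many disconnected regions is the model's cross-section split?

2

At z = 9.75 mm: the cylinder is not intersected at this z (z outside [0, 6]); the 14.5×7 cube at (14, 0) contributes its full rectangle; the r=4 cylinder at (10.5, 3) gives a regular 16-gon of circumradius 4 (constant along its height); the r=4 sphere at (6.5, 15.5) slices to a regular 16-gon of circumradius 3.992 (√(r²−h²) with h=0.25 from center); Merging all regions: the regions partially overlap (shared area 1.12 mm²), so overlapping operands fuse into one piece — 2 connected regions. The result has 2 disconnected regions.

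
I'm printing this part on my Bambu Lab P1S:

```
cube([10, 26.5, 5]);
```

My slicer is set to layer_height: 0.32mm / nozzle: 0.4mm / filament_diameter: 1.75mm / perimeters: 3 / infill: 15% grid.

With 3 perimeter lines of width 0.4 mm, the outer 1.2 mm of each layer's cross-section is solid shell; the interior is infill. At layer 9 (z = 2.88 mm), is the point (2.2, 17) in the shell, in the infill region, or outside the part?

infill

At z = 2.88 mm: the 10×26.5 cube contributes its full rectangle. Overall, the cross-section is a single solid region. The nearest boundary edge runs (0.00, 26.50)→(0.00, 0.00); distance from the point to it = 2.20 mm. The point is inside the cross-section and 2.20 mm from the nearest boundary — more than the 1.2 mm shell width (3 × 0.4), so it's in the infill interior.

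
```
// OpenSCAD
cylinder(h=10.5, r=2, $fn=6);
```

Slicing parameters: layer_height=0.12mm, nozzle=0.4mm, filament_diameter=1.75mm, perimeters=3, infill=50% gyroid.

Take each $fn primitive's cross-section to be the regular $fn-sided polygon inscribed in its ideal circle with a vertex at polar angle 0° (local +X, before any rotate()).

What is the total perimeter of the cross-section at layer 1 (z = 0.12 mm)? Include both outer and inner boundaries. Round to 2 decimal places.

At z = 0.12 mm: the cylinder: section is a regular 6-gon, circumradius r=2 (perimeter = 2·6·2.000·sin(180°/6) = 12.00 mm). Overall, the cross-section is a single solid region. Total boundary length (outer) = 12.00 mm.

12.00 mm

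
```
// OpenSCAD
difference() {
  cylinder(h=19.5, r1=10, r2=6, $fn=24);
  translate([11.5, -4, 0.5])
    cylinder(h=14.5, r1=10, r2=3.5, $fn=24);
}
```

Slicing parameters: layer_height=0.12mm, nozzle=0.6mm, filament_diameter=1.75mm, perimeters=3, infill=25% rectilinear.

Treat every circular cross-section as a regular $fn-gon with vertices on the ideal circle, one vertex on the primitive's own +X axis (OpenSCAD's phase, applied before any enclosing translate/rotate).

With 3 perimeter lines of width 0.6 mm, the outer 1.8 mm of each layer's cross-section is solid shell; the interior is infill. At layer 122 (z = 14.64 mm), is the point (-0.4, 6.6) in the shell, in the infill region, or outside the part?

shell

At z = 14.64 mm: the cone (r1=10→r2=6) has section circumradius 6.997 here — a regular 24-gon; the cone at (11.5, -4) (r1=10→r2=3.5) has section circumradius 3.661 here — a regular 24-gon; Subtracting the remaining from the first: starting from the cone, the cone at (11.5, -4) misses the remaining region (no effect) — 1 connected region. Overall, the cross-section is a single solid region. The nearest boundary edge runs (-1.81, 6.76)→(0.00, 7.00); distance from the point to it = 0.34 mm. The point is inside the cross-section, 0.34 mm from the nearest boundary — within the 1.8 mm shell band (3 × 0.6).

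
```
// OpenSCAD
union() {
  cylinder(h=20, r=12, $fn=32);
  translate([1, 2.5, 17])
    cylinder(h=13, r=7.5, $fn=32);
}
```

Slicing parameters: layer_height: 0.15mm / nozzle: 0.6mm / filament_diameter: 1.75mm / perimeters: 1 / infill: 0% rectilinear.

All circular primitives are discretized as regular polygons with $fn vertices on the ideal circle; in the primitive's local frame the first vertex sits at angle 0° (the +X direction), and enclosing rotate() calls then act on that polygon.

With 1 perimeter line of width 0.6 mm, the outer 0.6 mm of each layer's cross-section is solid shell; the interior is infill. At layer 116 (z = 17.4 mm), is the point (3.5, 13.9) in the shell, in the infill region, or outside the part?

At z = 17.4 mm: the r=12 cylinder contributes a regular 32-gon of circumradius 12; the r=7.5 cylinder at (1, 2.5) contributes a regular 32-gon of circumradius 7.5; Taking the union: the r=7.5 cylinder at (1, 2.5) lies entirely inside the r=12 cylinder, so the union is just the r=12 cylinder — 1 connected region. Overall, the cross-section is a single solid region. The nearest boundary edge runs (2.34, 11.77)→(4.59, 11.09); distance from the point to it = 2.38 mm. The point is not inside any of the regions above, so it lies outside the cross-section (2.38 mm from the nearest boundary).

outside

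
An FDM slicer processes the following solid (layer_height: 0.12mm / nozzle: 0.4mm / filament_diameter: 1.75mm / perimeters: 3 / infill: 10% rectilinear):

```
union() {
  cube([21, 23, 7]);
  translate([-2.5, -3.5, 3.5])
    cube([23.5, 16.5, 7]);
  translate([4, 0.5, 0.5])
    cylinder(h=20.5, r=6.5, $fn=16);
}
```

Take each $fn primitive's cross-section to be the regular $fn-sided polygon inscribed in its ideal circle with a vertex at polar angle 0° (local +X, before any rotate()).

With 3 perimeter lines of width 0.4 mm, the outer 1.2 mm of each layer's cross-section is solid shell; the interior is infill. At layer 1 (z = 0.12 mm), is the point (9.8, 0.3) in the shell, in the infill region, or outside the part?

At z = 0.12 mm: the cube is present — its section is the full 21×23 rectangle; the cube at (-2.5, -3.5) is not intersected at this z (z outside [3.5, 10.5]); the cylinder at (4, 0.5) is absent (z outside [0.5, 21]); Combining (union): only the 21×23 cube is present, so the union is just that shape — 1 connected region. Overall, the cross-section is a single solid region. The nearest boundary edge runs (0.00, 0.00)→(21.00, 0.00); distance from the point to it = 0.30 mm. The point is inside the cross-section, 0.30 mm from the nearest boundary — within the 1.2 mm shell band (3 × 0.4).

shell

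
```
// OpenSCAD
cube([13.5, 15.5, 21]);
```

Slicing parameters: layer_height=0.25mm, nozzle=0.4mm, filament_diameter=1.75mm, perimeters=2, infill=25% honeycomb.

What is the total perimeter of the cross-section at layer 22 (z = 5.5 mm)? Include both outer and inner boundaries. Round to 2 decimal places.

At z = 5.5 mm: the 13.5×15.5 cube contributes its full rectangle (perimeter 58.00 mm). Overall, the cross-section is a single solid region. Total boundary length (outer) = 58.00 mm.

58.00 mm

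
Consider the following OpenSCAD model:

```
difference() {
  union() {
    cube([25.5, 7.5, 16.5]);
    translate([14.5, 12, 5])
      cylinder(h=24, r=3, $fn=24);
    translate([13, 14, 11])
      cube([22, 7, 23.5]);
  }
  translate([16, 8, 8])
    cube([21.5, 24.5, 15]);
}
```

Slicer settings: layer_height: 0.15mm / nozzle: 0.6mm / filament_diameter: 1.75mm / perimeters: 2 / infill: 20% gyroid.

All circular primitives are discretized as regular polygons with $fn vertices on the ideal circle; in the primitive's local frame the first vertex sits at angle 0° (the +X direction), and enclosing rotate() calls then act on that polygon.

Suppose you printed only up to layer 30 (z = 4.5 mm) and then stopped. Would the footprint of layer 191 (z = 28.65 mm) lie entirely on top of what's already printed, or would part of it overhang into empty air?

Compare the two slices. At z = 4.5: the cube (footprint 25.5×7.5) is included at this height (area 191.25 mm²); the cylinder at (14.5, 12) is absent (z outside [5, 29]); the cube at (13, 14) does not reach this height (z outside [11, 34.5]); Merging all regions: only the 25.5×7.5 cube is present, so the union is just that shape — area = 191.25 mm²; the cube at (16, 8) does not reach this height (z outside [8, 23]); Subtracting the remaining from the first: none of the subtracted shapes is present at this height, so that combined region is unchanged — area = 191.25 mm². At z = 28.65: the cube is absent (z outside [0, 16.5]); the r=3 cylinder at (14.5, 12) gives a regular 24-gon of circumradius 3 (constant along its height) (area = (24/2)·3.000²·sin(360°/24) = 27.95 mm²); the cube at (13, 14) is present — its section is the full 22×7 rectangle (area 154.00 mm²); Merging all regions: the regions partially overlap — summed areas 181.95 mm² minus the doubly-counted overlap 2.78 mm² gives 179.17 mm² — area = 179.17 mm²; the cube at (16, 8) is not intersected at this z (z outside [8, 23]); After the difference (first − rest): none of the subtracted shapes is present at this height, so the result so far is unchanged — area = 179.17 mm². Checking containment: at z = 28.65 the cross-section extends beyond the z = 4.5 cross-section by about 179.17 mm².

part overhangs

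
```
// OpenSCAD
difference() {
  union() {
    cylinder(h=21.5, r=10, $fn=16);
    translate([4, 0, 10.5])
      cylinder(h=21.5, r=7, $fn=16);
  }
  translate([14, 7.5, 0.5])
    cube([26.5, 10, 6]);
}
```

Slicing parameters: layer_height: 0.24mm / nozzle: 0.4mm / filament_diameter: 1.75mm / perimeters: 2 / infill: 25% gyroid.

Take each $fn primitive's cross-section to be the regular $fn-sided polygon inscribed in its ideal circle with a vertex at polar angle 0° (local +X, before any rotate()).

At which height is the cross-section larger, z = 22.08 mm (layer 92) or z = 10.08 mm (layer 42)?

layer 42 (z = 10.08 mm)

Layer 92 (z = 22.08): the cylinder does not reach this height (z outside [0, 21.5]); the r=7 cylinder at (4, 0) contributes a regular 16-gon of circumradius 7 (area = (16/2)·7.000²·sin(360°/16) = 150.01 mm²); Combining (union): only the r=7 cylinder at (4, 0) is present, so the union is just that shape — area = 150.01 mm²; the cube at (14, 7.5) is absent (z outside [0.5, 6.5]); Taking the first minus the rest: none of the subtracted shapes is present at this height, so the result so far is unchanged — area = 150.01 mm². So its area = 150.01 mm². Layer 42 (z = 10.08): the r=10 cylinder contributes a regular 16-gon of circumradius 10 (area = (16/2)·10.000²·sin(360°/16) = 306.15 mm²); the cylinder at (4, 0) is not intersected at this z (z outside [10.5, 32]); Combining (union): only the r=10 cylinder is present, so the union is just that shape — area = 306.15 mm²; the cube at (14, 7.5) is not intersected at this z (z outside [0.5, 6.5]); After the difference (first − rest): none of the subtracted shapes is present at this height, so that combined region is unchanged — area = 306.15 mm². So its area = 306.15 mm². Layer 42 is larger (306.15 vs 150.01 mm²).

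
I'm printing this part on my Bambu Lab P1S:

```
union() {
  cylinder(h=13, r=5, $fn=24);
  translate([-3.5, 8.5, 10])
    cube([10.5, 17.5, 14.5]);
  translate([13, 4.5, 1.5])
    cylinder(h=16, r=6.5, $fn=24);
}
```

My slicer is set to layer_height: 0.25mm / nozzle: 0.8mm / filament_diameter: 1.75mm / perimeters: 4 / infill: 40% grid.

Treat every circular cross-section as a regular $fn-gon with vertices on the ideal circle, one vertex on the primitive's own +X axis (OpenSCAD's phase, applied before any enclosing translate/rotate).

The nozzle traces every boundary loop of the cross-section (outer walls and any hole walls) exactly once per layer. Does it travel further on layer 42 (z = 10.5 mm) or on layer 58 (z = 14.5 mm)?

layer 42 (z = 10.5 mm)

Layer 42 (z = 10.5): the r=5 cylinder contributes a regular 24-gon of circumradius 5 (perimeter = 2·24·5.000·sin(180°/24) = 31.33 mm); the cube at (-3.5, 8.5) is present — its section is the full 10.5×17.5 rectangle (perimeter 56.00 mm); the r=6.5 cylinder at (13, 4.5) gives a regular 24-gon of circumradius 6.5 (constant along its height) (perimeter = 2·24·6.500·sin(180°/24) = 40.72 mm); Combining (union): the 3 present regions are separate (no shared area or edge), so areas and boundary lengths simply add and each stays a separate island — boundary = 128.05 mm. So its perimeter = 128.05 mm. Layer 58 (z = 14.5): the cylinder does not reach this height (z outside [0, 13]); the cube at (-3.5, 8.5) (footprint 10.5×17.5) is included at this height (perimeter 56.00 mm); the r=6.5 cylinder at (13, 4.5) gives a regular 24-gon of circumradius 6.5 (constant along its height) (perimeter = 2·24·6.500·sin(180°/24) = 40.72 mm); Taking the union: the 2 present regions are separate (no shared area or edge), so areas and boundary lengths simply add and each stays a separate island — boundary = 96.72 mm. So its perimeter = 96.72 mm. Layer 42 is larger (128.05 vs 96.72 mm).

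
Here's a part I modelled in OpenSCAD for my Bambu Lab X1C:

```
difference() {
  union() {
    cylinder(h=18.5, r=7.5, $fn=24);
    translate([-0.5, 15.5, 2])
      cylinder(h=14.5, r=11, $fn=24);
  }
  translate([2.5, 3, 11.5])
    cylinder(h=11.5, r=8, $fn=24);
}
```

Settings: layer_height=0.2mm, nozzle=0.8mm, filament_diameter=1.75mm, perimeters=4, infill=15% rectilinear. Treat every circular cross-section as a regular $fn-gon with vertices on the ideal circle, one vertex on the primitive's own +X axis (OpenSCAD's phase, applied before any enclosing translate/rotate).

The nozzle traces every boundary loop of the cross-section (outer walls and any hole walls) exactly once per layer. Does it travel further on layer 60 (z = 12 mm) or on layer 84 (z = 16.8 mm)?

Layer 60 (z = 12): the r=7.5 cylinder contributes a regular 24-gon of circumradius 7.5 (perimeter = 2·24·7.500·sin(180°/24) = 46.99 mm); the cylinder at (-0.5, 15.5): section is a regular 24-gon, circumradius r=11 (perimeter = 2·24·11.000·sin(180°/24) = 68.92 mm); Combining (union): the regions partially overlap (shared area 18.89 mm²), so the edge portions inside another operand are dropped and the merged outline is re-measured after clipping — boundary = 95.44 mm; the cylinder at (2.5, 3): section is a regular 24-gon, circumradius r=8 (perimeter = 2·24·8.000·sin(180°/24) = 50.12 mm); After the difference (first − rest): starting from the result so far, the r=8 cylinder at (2.5, 3) partially overlaps it — only the 164.43 mm² overlap (of its 198.77 mm²) is removed, clipping the outline — boundary = 114.85 mm. So its perimeter = 114.85 mm. Layer 84 (z = 16.8): the r=7.5 cylinder gives a regular 24-gon of circumradius 7.5 (constant along its height) (perimeter = 2·24·7.500·sin(180°/24) = 46.99 mm); the cylinder at (-0.5, 15.5) is not intersected at this z (z outside [2, 16.5]); Taking the union: only the r=7.5 cylinder is present, so the union is just that shape — boundary = 46.99 mm; the r=8 cylinder at (2.5, 3) contributes a regular 24-gon of circumradius 8 (perimeter = 2·24·8.000·sin(180°/24) = 50.12 mm); Taking the first minus the rest: starting from that combined region, the r=8 cylinder at (2.5, 3) partially overlaps it — only the 126.70 mm² overlap (of its 198.77 mm²) is removed, clipping the outline — boundary = 44.47 mm. So its perimeter = 44.47 mm. Layer 60 is larger (114.85 vs 44.47 mm).

layer 60 (z = 12 mm)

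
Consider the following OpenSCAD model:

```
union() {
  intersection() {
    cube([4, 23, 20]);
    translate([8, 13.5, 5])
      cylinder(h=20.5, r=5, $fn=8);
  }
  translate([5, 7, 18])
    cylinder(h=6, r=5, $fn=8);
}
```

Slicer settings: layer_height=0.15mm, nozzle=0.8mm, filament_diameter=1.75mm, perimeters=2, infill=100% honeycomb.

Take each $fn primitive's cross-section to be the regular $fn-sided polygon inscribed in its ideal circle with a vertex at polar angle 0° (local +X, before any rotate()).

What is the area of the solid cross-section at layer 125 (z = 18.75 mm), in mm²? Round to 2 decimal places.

73.08 mm²

At z = 18.75 mm: the cube is present — its section is the full 4×23 rectangle (area 92.00 mm²); the cylinder at (8, 13.5): section is a regular 8-gon, circumradius r=5 (area = (8/2)·5.000²·sin(360°/8) = 70.71 mm²); Keeping only the common overlap: the r=5 cylinder at (8, 13.5) partially overlaps the 4×23 cube; clipping to the common part keeps 2.41 mm² — area = 2.41 mm²; the r=5 cylinder at (5, 7) gives a regular 8-gon of circumradius 5 (constant along its height) (area = (8/2)·5.000²·sin(360°/8) = 70.71 mm²); Merging all regions: the regions partially overlap — summed areas 73.12 mm² minus the doubly-counted overlap 0.04 mm² gives 73.08 mm² — area = 73.08 mm². Overall, the cross-section is a single solid region. Net area = 73.08 mm².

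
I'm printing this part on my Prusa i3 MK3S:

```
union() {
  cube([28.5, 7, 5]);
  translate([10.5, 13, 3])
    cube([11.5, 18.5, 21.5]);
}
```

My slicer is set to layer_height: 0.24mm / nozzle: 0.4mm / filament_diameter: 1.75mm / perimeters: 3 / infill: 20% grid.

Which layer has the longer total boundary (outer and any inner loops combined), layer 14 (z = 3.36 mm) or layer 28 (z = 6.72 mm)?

layer 14 (z = 3.36 mm)

Layer 14 (z = 3.36): the cube is present — its section is the full 28.5×7 rectangle (perimeter 71.00 mm); the cube at (10.5, 13) (footprint 11.5×18.5) is included at this height (perimeter 60.00 mm); Combining (union): the 2 present regions are separate (no shared area or edge), so areas and boundary lengths simply add and each stays a separate island — boundary = 131.00 mm. So its perimeter = 131.00 mm. Layer 28 (z = 6.72): the cube does not reach this height (z outside [0, 5]); the 11.5×18.5 cube at (10.5, 13) contributes its full rectangle (perimeter 60.00 mm); Taking the union: only the 11.5×18.5 cube at (10.5, 13) is present, so the union is just that shape — boundary = 60.00 mm. So its perimeter = 60.00 mm. Layer 14 is larger (131.00 vs 60.00 mm).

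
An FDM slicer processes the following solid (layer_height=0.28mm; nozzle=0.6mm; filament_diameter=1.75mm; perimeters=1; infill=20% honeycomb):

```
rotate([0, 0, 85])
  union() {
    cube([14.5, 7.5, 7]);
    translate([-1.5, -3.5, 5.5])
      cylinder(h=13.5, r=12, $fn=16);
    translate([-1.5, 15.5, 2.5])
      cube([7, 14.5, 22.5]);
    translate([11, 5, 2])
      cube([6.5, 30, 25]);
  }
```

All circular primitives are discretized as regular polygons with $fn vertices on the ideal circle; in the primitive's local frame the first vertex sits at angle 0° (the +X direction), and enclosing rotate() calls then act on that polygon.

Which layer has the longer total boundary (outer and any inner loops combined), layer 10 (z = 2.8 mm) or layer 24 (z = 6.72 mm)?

layer 24 (z = 6.72 mm)

Layer 10 (z = 2.8): the 14.5×7.5 cube contributes its full rectangle (perimeter 44.00 mm); the cylinder at (-1.5, -3.5) is absent (z outside [5.5, 19]); the cube at (-1.5, 15.5) (footprint 7×14.5) is included at this height (perimeter 43.00 mm); the cube at (11, 5) is present — its section is the full 6.5×30 rectangle (perimeter 73.00 mm); Taking the union: the regions partially overlap (shared area 8.75 mm²), so the edge portions inside another operand are dropped and the merged outline is re-measured after clipping — boundary = 148.00 mm; (whole slice rotated 85° about Z — lengths, areas and connectivity unchanged). So its perimeter = 148.00 mm. Layer 24 (z = 6.72): the cube (footprint 14.5×7.5) is included at this height (perimeter 44.00 mm); the cylinder at (-1.5, -3.5): section is a regular 16-gon, circumradius r=12 (perimeter = 2·16·12.000·sin(180°/16) = 74.91 mm); the cube at (-1.5, 15.5) is present — its section is the full 7×14.5 rectangle (perimeter 43.00 mm); the 6.5×30 cube at (11, 5) contributes its full rectangle (perimeter 73.00 mm); Taking the union: the regions partially overlap (shared area 64.43 mm²), so the edge portions inside another operand are dropped and the merged outline is re-measured after clipping — boundary = 192.07 mm; (rotated 85° about Z; rotation is an isometry so areas/perimeters/island counts are preserved). So its perimeter = 192.07 mm. Layer 24 is larger (192.07 vs 148.00 mm).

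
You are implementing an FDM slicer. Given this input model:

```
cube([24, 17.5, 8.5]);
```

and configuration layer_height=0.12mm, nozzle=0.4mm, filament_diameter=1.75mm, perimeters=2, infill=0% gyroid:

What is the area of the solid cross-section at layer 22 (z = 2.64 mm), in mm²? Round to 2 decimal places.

420.00 mm²

At z = 2.64 mm: the 24×17.5 cube contributes its full rectangle (area 420.00 mm²). Overall, the cross-section is a single solid region. Net area = 420.00 mm².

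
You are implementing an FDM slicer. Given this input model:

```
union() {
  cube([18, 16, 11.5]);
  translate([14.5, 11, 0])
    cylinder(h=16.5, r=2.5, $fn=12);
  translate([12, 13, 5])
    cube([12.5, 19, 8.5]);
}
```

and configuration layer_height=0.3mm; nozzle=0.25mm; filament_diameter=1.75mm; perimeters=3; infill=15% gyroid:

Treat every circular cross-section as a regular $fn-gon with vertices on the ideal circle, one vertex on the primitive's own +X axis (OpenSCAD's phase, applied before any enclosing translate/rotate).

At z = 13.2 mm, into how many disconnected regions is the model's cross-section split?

1

At z = 13.2 mm: the cube is not intersected at this z (z outside [0, 11.5]); the r=2.5 cylinder at (14.5, 11) gives a regular 12-gon of circumradius 2.5 (constant along its height); the cube at (12, 13) (footprint 12.5×19) is included at this height; Taking the union: the regions partially overlap (shared area 0.86 mm²), so overlapping operands fuse into one piece — 1 connected region. The result has 1 disconnected region.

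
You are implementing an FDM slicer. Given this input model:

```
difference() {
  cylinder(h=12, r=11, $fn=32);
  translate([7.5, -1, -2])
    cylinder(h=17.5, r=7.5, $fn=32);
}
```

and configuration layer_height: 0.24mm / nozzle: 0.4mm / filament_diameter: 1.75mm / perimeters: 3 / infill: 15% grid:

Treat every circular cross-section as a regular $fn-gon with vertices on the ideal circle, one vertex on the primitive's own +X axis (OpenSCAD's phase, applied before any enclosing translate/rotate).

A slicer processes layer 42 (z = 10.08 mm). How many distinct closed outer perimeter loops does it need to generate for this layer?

1

At z = 10.08 mm: the r=11 cylinder gives a regular 32-gon of circumradius 11 (constant along its height); the r=7.5 cylinder at (7.5, -1) gives a regular 32-gon of circumradius 7.5 (constant along its height); Subtracting the remaining from the first: starting from the r=11 cylinder, the r=7.5 cylinder at (7.5, -1) partially overlaps it — only the 124.82 mm² overlap (of its 175.58 mm²) is removed, clipping the outline — 1 connected region. The result has 1 disconnected region.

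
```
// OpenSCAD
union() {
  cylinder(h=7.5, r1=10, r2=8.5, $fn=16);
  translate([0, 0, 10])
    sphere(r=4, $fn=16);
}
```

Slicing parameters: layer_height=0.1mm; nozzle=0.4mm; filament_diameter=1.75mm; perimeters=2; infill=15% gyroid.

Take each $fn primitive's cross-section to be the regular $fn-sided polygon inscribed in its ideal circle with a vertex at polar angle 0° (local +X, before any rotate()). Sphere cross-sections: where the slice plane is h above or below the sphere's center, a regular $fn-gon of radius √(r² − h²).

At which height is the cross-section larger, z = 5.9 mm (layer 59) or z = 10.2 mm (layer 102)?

layer 59 (z = 5.9 mm)

Layer 59 (z = 5.9): the cone contributes a regular 16-gon of circumradius 8.820 (interpolated between r1=10 and r2=8.5 at t=0.787) (area = (16/2)·8.820²·sin(360°/16) = 238.16 mm²); the sphere is absent (|z−center|=4.100 > r=4); Combining (union): only the cone is present, so the union is just that shape — area = 238.16 mm². So its area = 238.16 mm². Layer 102 (z = 10.2): the cone is not intersected at this z (z outside [0, 7.5]); the r=4 sphere contributes a regular 16-gon of circumradius √(4²−0.2²) = 3.995 (area = (16/2)·3.995²·sin(360°/16) = 48.86 mm²); Merging all regions: only the r=4 sphere is present, so the union is just that shape — area = 48.86 mm². So its area = 48.86 mm². Layer 59 is larger (238.16 vs 48.86 mm²).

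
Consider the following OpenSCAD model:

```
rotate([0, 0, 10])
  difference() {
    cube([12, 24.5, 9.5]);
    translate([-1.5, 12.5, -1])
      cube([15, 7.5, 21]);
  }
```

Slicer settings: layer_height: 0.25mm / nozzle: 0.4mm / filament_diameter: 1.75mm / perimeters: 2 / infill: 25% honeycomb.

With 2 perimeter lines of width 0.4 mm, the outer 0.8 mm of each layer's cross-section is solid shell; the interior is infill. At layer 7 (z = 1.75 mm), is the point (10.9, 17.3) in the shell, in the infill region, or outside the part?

outside

At z = 1.75 mm: the 12×24.5 cube contributes its full rectangle; the cube at (-1.5, 12.5) (footprint 15×7.5) is included at this height; Subtracting the remaining from the first: starting from the 12×24.5 cube, the 15×7.5 cube at (-1.5, 12.5) partially overlaps it — only the 90.00 mm² overlap (of its 112.50 mm²) is removed, clipping the outline — 2 connected regions; (whole slice rotated 10° about Z — lengths, areas and connectivity unchanged). Overall, the cross-section has 2 separate islands. Undo the 10° rotation: the query point maps to (13.739, 15.144) in the un-rotated model frame. The nearest boundary edge runs (0.00, 12.50)→(12.00, 12.50); distance from the point to it = 3.16 mm. The point is not inside any of the regions above, so it lies outside the cross-section (3.16 mm from the nearest boundary).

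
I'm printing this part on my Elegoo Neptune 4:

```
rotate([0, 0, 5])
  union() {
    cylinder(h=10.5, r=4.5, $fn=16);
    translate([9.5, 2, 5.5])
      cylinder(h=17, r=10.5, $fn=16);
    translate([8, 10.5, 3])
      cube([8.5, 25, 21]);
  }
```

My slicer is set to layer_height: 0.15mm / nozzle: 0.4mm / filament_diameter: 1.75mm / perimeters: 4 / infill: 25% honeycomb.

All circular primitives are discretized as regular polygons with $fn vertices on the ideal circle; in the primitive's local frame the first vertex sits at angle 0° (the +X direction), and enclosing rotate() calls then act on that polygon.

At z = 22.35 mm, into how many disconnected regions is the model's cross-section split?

At z = 22.35 mm: the cylinder is not intersected at this z (z outside [0, 10.5]); the cylinder at (9.5, 2): section is a regular 16-gon, circumradius r=10.5; the cube at (8, 10.5) is present — its section is the full 8.5×25 rectangle; Merging all regions: the regions partially overlap (shared area 10.29 mm²), so overlapping operands fuse into one piece — 1 connected region; (whole slice rotated 5° about Z — lengths, areas and connectivity unchanged). The result has 1 disconnected region.

1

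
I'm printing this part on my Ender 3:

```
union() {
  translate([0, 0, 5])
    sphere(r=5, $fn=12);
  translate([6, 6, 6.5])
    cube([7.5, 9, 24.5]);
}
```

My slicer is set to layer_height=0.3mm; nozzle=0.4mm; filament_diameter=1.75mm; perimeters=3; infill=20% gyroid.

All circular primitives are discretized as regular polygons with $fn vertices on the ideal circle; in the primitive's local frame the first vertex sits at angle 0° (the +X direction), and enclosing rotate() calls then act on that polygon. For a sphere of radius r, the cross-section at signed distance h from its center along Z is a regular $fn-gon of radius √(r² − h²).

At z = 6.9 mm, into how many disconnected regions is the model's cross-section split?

At z = 6.9 mm: the r=5 sphere slices to a regular 12-gon of circumradius 4.625 (√(r²−h²) with h=1.9 from center); the cube at (6, 6) is present — its section is the full 7.5×9 rectangle; Taking the union: the 2 present regions are separate (no shared area or edge), so areas and boundary lengths simply add and each stays a separate island — 2 connected regions. The result has 2 disconnected regions.

2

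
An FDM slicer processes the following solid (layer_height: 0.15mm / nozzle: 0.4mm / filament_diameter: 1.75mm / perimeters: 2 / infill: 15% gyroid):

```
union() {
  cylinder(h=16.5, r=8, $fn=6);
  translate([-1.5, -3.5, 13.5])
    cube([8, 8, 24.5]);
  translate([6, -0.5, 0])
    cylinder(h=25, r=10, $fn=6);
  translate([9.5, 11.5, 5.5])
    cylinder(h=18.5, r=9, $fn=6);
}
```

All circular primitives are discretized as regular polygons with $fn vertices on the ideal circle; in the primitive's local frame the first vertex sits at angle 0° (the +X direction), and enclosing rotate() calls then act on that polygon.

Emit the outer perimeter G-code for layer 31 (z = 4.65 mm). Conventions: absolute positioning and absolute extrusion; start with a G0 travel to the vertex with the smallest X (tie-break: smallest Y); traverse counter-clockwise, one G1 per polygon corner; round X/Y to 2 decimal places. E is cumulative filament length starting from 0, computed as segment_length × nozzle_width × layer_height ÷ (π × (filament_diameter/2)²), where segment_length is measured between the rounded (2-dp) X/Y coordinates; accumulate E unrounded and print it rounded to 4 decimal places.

G0 X-8.00 Y0.00 Z4.65
G1 X-4.00 Y-6.93 E0.1996
G1 X-0.29 Y-6.93 E0.2921
G1 X1.00 Y-9.16 E0.3564
G1 X11.00 Y-9.16 E0.6059
G1 X16.00 Y-0.50 E0.8553
G1 X11.00 Y8.16 E1.1048
G1 X1.00 Y8.16 E1.3542
G1 X0.29 Y6.93 E1.3896
G1 X-4.00 Y6.93 E1.4966
G1 X-8.00 Y0.00 E1.6962

At z = 4.65 mm: the r=8 cylinder contributes a regular 6-gon of circumradius 8; the cube at (-1.5, -3.5) does not reach this height (z outside [13.5, 38]); the r=10 cylinder at (6, -0.5) contributes a regular 6-gon of circumradius 10; the cylinder at (9.5, 11.5) is absent (z outside [5.5, 24]); Merging all regions: the regions partially overlap (shared area 110.71 mm²), so overlapping operands fuse into one piece — 1 connected region. The outline is a single polygon with 10 vertices. Extrusion per mm of travel: 0.4 × 0.15 / (π × 0.875²) = 0.024945. Accumulating E over each segment gives final E = 1.6962.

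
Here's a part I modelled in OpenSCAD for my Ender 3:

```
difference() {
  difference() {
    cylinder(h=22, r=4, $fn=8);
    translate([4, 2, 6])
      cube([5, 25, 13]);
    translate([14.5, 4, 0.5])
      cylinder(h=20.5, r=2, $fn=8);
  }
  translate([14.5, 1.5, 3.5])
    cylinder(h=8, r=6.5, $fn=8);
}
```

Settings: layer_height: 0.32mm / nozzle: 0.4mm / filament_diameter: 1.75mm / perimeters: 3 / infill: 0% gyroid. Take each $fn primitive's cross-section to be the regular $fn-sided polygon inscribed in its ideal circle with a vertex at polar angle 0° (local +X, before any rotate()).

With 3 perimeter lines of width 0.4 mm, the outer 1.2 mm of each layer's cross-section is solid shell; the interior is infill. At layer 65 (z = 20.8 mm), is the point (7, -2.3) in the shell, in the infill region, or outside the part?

At z = 20.8 mm: the r=4 cylinder contributes a regular 8-gon of circumradius 4; the cube at (4, 2) does not reach this height (z outside [6, 19]); the r=2 cylinder at (14.5, 4) gives a regular 8-gon of circumradius 2 (constant along its height); Subtracting the remaining from the first: starting from the r=4 cylinder, the r=2 cylinder at (14.5, 4) misses the remaining region (no effect) — 1 connected region; the cylinder at (14.5, 1.5) is not intersected at this z (z outside [3.5, 11.5]); Taking the first minus the rest: none of the subtracted shapes is present at this height, so that combined region is unchanged — 1 connected region. Overall, the cross-section is a single solid region. The nearest boundary edge runs (4.00, 0.00)→(2.83, -2.83); distance from the point to it = 3.65 mm. The point is not inside any of the regions above, so it lies outside the cross-section (3.65 mm from the nearest boundary).

outside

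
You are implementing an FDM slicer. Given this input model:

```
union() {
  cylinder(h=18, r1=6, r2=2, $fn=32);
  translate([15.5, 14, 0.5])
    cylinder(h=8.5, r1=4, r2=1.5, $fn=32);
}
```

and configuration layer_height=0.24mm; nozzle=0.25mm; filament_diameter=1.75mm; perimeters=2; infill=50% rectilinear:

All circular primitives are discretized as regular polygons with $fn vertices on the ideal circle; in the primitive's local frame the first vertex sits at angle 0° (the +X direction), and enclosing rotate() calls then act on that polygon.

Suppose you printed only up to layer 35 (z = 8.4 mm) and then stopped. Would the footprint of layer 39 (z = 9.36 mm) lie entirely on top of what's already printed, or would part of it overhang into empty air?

Compare the two slices. At z = 8.4: the cone: at t=0.467 of its height the radius interpolates to r₁+(r₂−r₁)t = 4.133, giving a regular 32-gon of that circumradius (area = (32/2)·4.133²·sin(360°/32) = 53.33 mm²); the cone at (15.5, 14) (r1=4→r2=1.5) has section circumradius 1.676 here — a regular 32-gon (area = (32/2)·1.676²·sin(360°/32) = 8.77 mm²); Combining (union): the 2 present regions are separate (no shared area or edge), so areas and boundary lengths simply add and each stays a separate island — area = 62.10 mm². At z = 9.36: the cone: at t=0.520 of its height the radius interpolates to r₁+(r₂−r₁)t = 3.920, giving a regular 32-gon of that circumradius (area = (32/2)·3.920²·sin(360°/32) = 47.97 mm²); the cone at (15.5, 14) is not intersected at this z (z outside [0.5, 9]); Taking the union: only the cone is present, so the union is just that shape — area = 47.97 mm². Checking containment: the cross-section at z = 9.36 is a subset of the cross-section at z = 8.4.

entirely on top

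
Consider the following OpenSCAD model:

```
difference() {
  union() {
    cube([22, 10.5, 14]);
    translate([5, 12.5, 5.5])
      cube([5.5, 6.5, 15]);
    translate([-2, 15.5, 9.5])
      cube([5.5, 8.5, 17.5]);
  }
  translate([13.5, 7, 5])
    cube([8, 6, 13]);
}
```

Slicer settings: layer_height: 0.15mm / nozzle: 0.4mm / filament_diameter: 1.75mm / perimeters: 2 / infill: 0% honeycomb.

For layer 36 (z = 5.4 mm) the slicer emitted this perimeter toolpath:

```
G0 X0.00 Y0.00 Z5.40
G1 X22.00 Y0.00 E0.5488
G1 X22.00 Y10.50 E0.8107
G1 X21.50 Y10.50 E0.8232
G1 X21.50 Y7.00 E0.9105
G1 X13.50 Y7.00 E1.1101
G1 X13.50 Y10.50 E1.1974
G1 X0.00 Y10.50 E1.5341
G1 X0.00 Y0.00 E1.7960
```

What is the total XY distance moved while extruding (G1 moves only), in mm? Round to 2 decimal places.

72.00 mm

Sum the Euclidean lengths of each G1 segment: total = 72.00 mm.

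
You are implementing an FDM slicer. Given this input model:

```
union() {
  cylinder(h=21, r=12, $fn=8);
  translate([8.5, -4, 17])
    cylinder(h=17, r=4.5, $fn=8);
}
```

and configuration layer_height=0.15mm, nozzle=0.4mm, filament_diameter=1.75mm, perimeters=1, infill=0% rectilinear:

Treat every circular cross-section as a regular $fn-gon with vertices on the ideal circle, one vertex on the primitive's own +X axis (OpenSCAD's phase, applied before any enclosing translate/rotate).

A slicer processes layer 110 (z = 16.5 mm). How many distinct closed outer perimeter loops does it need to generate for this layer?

1

At z = 16.5 mm: the r=12 cylinder contributes a regular 8-gon of circumradius 12; the cylinder at (8.5, -4) does not reach this height (z outside [17, 34]); Merging all regions: only the r=12 cylinder is present, so the union is just that shape — 1 connected region. The result has 1 disconnected region.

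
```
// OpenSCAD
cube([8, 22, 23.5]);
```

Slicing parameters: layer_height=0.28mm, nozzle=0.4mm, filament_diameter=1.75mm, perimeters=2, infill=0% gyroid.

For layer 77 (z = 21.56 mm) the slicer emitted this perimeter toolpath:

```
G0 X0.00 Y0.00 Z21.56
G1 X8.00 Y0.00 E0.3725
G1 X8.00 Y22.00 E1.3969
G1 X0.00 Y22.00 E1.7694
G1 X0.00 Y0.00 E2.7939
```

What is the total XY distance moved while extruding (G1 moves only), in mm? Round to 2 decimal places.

Sum the Euclidean lengths of each G1 segment: total = 60.00 mm.

60.00 mm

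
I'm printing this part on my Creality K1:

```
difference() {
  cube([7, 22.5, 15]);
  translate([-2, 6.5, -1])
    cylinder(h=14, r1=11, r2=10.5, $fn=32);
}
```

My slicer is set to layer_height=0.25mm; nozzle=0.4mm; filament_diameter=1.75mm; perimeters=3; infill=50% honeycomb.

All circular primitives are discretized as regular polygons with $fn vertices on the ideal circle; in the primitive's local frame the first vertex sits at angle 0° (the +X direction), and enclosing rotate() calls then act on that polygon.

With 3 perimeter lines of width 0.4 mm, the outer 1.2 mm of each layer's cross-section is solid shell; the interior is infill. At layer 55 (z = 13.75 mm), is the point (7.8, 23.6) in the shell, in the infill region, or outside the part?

outside

At z = 13.75 mm: the cube is present — its section is the full 7×22.5 rectangle; the cone at (-2, 6.5) is absent (z outside [-1, 13]); After the difference (first − rest): none of the subtracted shapes is present at this height, so the 7×22.5 cube is unchanged — 1 connected region. Overall, the cross-section is a single solid region. The nearest boundary edge runs (7.00, 0.00)→(7.00, 22.50); distance from the point to it = 1.36 mm. The point is not inside any of the regions above, so it lies outside the cross-section (1.36 mm from the nearest boundary).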